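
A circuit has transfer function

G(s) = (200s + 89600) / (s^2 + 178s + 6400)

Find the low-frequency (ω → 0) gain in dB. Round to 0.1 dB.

22.9 dB

G(0) = 89600 / 6400 = 14
20 log₁₀(14) ≈ 22.92 dB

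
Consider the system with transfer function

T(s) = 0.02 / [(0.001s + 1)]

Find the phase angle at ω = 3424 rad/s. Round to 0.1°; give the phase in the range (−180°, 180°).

-73.7°

At ω = 3424 rad/s:
pole (1 + j3424·0.001) = 1 + j3.424 → |·| ≈ 3.567, ∠ ≈ 73.72°
∠T = (0°) − (73.72°) = -73.72°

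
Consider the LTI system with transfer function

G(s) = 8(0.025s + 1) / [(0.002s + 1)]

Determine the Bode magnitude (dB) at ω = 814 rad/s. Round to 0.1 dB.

38.6 dB

At ω = 814 rad/s:
zero (1 + j814·0.025) = 1 + j20.35 → |·| ≈ 20.375, ∠ ≈ 87.19°
pole (1 + j814·0.002) = 1 + j1.628 → |·| ≈ 1.9106, ∠ ≈ 58.44°
|G| = 8 · 20.375 / (1.9106) ≈ 85.314
Gain = 20 log₁₀(85.314) ≈ 38.62 dB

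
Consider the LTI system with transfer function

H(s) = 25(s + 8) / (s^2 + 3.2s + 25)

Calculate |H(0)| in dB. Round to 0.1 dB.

18.1 dB

H(0) = 25·8 / 25 = 8
20 log₁₀(8) ≈ 18.06 dB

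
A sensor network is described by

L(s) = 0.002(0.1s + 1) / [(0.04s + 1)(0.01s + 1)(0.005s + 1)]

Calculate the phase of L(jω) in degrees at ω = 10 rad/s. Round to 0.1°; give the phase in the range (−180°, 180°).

At ω = 10 rad/s:
zero (1 + j10·0.1) = 1 + j1 → |·| ≈ 1.4142, ∠ ≈ 45.00°
pole (1 + j10·0.04) = 1 + j0.4 → |·| ≈ 1.077, ∠ ≈ 21.80°
pole (1 + j10·0.01) = 1 + j0.1 → |·| ≈ 1.005, ∠ ≈ 5.71°
pole (1 + j10·0.005) = 1 + j0.05 → |·| ≈ 1.0012, ∠ ≈ 2.86°
∠L = (45.00°) − (21.80° + 5.71° + 2.86°) = 14.63°

14.6°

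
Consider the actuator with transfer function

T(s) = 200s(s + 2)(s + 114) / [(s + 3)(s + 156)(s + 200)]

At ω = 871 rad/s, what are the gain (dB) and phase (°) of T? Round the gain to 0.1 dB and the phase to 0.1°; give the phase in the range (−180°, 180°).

At s = jω = j871:
zero (s+2): 2 + j871 → |·| = √(2²+871²) = √758645 ≈ 871, ∠ = arctan(871/2) ≈ 89.87°
zero (s+114): 114 + j871 → |·| = √(114²+871²) = √771637 ≈ 878.43, ∠ = arctan(871/114) ≈ 82.54°
zero at origin: s = j871 → |·| = 871, ∠ = 90.00°
pole (s+3): 3 + j871 → |·| = √(3²+871²) = √758650 ≈ 871.01, ∠ = arctan(871/3) ≈ 89.80°
pole (s+156): 156 + j871 → |·| = √(156²+871²) = √782977 ≈ 884.86, ∠ = arctan(871/156) ≈ 79.85°
pole (s+200): 200 + j871 → |·| = √(200²+871²) = √798641 ≈ 893.67, ∠ = arctan(871/200) ≈ 77.07°
|T| = 200 · 6.6641e+08 / 6.8877e+08 ≈ 193.51
Gain = 20 log₁₀(193.51) ≈ 45.73 dB
∠T = 262.41° − 246.72° = 15.69°

45.7 dB, 15.7°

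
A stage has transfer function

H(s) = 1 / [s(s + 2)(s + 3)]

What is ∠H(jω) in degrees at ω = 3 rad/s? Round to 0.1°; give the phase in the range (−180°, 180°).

At s = jω = j3:
pole (s+2): 2 + j3 → |·| = √(2²+3²) = √13 ≈ 3.6056, ∠ = arctan(3/2) ≈ 56.31°
pole (s+3): 3 + j3 → |·| = √(3²+3²) = √18 ≈ 4.2426, ∠ = arctan(3/3) ≈ 45.00°
pole at origin: |s| = 3, ∠ = 90.00° (in denominator)
∠H = 0.00° − 191.31° = -191.31° ≡ 168.69° (principal value)

168.7°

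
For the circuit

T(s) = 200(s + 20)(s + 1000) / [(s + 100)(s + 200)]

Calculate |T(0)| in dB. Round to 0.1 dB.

T(0) = 200·20·1000 / (100·200) = 200
20 log₁₀(200) ≈ 46.02 dB

46.0 dB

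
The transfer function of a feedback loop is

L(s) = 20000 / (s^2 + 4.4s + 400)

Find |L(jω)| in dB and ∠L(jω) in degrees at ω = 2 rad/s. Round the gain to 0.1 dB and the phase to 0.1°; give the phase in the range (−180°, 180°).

34.1 dB, -1.3°

At s = jω = j2:
quadratic: (j2)² + 4.4·j2 + 400 = 396 + j8.8 → |·| ≈ 396.1, ∠ ≈ 1.27°
|L| = 20000 / 396.1 ≈ 50.492
Gain = 20 log₁₀(50.492) ≈ 34.06 dB
∠L = 0.00° − 1.27° = -1.27°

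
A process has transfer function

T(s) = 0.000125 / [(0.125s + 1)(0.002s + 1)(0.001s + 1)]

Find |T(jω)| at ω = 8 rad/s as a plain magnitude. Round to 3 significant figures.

At ω = 8 rad/s:
pole (1 + j8·0.125) = 1 + j1 → |·| ≈ 1.4142, ∠ ≈ 45.00°
pole (1 + j8·0.002) = 1 + j0.016 → |·| ≈ 1.0001, ∠ ≈ 0.92°
pole (1 + j8·0.001) = 1 + j0.008 → |·| ≈ 1, ∠ ≈ 0.46°
|T| = 0.000125 · 1 / (1.4142 · 1.0001 · 1) ≈ 8.838e-05

8.84e-05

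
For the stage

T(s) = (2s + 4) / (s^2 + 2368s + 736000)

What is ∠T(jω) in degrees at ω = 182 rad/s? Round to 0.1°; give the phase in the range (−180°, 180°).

57.9°

Substitute s = j182:
Numerator: 2(j182) + 4 = 4 + j364
Denominator: (j182)^2 + 2368(j182) + 736000 = 702876 + j430976
|N| = √(4² + 364²) ≈ 364.02, ∠N ≈ 89.37°
|D| = √(702876² + 430976²) ≈ 8.2448e+05, ∠D ≈ 31.51°
∠T = 89.37° − 31.51° = 57.86°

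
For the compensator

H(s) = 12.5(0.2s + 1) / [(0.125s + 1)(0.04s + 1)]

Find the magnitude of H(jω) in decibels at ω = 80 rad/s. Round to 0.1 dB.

15.5 dB

At ω = 80 rad/s:
zero (1 + j80·0.2) = 1 + j16 → |·| ≈ 16.031, ∠ ≈ 86.42°
pole (1 + j80·0.125) = 1 + j10 → |·| ≈ 10.05, ∠ ≈ 84.29°
pole (1 + j80·0.04) = 1 + j3.2 → |·| ≈ 3.3526, ∠ ≈ 72.65°
|H| = 12.5 · 16.031 / (10.05 · 3.3526) ≈ 5.9473
Gain = 20 log₁₀(5.9473) ≈ 15.49 dB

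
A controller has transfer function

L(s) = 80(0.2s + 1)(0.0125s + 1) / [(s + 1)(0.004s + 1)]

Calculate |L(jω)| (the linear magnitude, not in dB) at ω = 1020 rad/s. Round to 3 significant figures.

48.7

At ω = 1020 rad/s:
zero (1 + j1020·0.2) = 1 + j204 → |·| ≈ 204, ∠ ≈ 89.72°
zero (1 + j1020·0.0125) = 1 + j12.75 → |·| ≈ 12.789, ∠ ≈ 85.52°
pole (1 + j1020·1) = 1 + j1020 → |·| ≈ 1020, ∠ ≈ 89.94°
pole (1 + j1020·0.004) = 1 + j4.08 → |·| ≈ 4.2008, ∠ ≈ 76.23°
|L| = 80 · 204 · 12.789 / (1020 · 4.2008) ≈ 48.711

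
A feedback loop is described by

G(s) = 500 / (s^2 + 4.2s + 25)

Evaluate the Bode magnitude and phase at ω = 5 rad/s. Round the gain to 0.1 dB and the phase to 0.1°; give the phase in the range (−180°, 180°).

27.5 dB, -90.0°

At s = jω = j5:
quadratic: (j5)² + 4.2·j5 + 25 = 0 + j21 → |·| ≈ 21, ∠ ≈ 90.00°
|G| = 500 / 21 ≈ 23.81
Gain = 20 log₁₀(23.81) ≈ 27.54 dB
∠G = 0.00° − 90.00° = -90.00°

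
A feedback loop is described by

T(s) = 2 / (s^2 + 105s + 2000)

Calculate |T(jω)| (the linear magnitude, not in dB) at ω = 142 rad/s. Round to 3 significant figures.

8.51e-05

Substitute s = j142:
Numerator: 2 = 2 + j0
Denominator: (j142)^2 + 105(j142) + 2000 = -18164 + j14910
|N| = √(2² + 0²) ≈ 2, ∠N ≈ 0.00°
|D| = √(18164² + 14910²) ≈ 23500, ∠D ≈ 140.62°
|T| = 2 / 23500 ≈ 8.5106e-05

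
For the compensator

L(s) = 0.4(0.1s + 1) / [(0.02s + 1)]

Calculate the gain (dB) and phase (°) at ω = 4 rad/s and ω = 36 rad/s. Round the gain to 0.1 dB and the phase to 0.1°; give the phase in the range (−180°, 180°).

At ω = 4 rad/s:
zero (1 + j4·0.1) = 1 + j0.4 → |·| ≈ 1.077, ∠ ≈ 21.80°
pole (1 + j4·0.02) = 1 + j0.08 → |·| ≈ 1.0032, ∠ ≈ 4.57°
|L| = 0.4 · 1.077 / (1.0032) ≈ 0.42943
Gain = 20 log₁₀(0.42943) ≈ -7.34 dB
∠L = (21.80°) − (4.57°) = 17.23°

At ω = 36 rad/s:
zero (1 + j36·0.1) = 1 + j3.6 → |·| ≈ 3.7363, ∠ ≈ 74.48°
pole (1 + j36·0.02) = 1 + j0.72 → |·| ≈ 1.2322, ∠ ≈ 35.75°
|L| = 0.4 · 3.7363 / (1.2322) ≈ 1.2129
Gain = 20 log₁₀(1.2129) ≈ 1.68 dB
∠L = (74.48°) − (35.75°) = 38.73°

ω = 4: -7.3 dB, 17.2°; ω = 36: 1.7 dB, 38.7°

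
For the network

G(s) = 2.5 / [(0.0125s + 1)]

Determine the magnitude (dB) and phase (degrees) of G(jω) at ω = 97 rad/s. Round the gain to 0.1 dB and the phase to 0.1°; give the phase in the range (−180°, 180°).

4.0 dB, -50.5°

At ω = 97 rad/s:
pole (1 + j97·0.0125) = 1 + j1.2125 → |·| ≈ 1.5717, ∠ ≈ 50.49°
|G| = 2.5 · 1 / (1.5717) ≈ 1.5906
Gain = 20 log₁₀(1.5906) ≈ 4.03 dB
∠G = (0°) − (50.49°) = -50.49°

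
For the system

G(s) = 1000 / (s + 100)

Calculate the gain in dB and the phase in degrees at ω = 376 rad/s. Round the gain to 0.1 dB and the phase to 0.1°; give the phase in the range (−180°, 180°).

Substitute s = j376:
Numerator: 1000 = 1000 + j0
Denominator: (j376) + 100 = 100 + j376
|N| = √(1000² + 0²) ≈ 1000, ∠N ≈ 0.00°
|D| = √(100² + 376²) ≈ 389.07, ∠D ≈ 75.11°
|G| = 1000 / 389.07 ≈ 2.5702
Gain = 20 log₁₀(2.5702) ≈ 8.20 dB
∠G = 0.00° − 75.11° = -75.11°

8.2 dB, -75.1°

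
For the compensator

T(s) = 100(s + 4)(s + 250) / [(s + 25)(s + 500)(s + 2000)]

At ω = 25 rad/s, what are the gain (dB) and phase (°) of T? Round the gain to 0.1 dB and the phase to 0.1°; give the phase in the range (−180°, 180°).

At s = jω = j25:
zero (s+4): 4 + j25 → |·| = √(4²+25²) = √641 ≈ 25.318, ∠ = arctan(25/4) ≈ 80.91°
zero (s+250): 250 + j25 → |·| = √(250²+25²) = √63125 ≈ 251.25, ∠ = arctan(25/250) ≈ 5.71°
pole (s+25): 25 + j25 → |·| = √(25²+25²) = √1250 ≈ 35.355, ∠ = arctan(25/25) ≈ 45.00°
pole (s+500): 500 + j25 → |·| = √(500²+25²) = √250625 ≈ 500.62, ∠ = arctan(25/500) ≈ 2.86°
pole (s+2000): 2000 + j25 → |·| = √(2000²+25²) = √4000625 ≈ 2000.2, ∠ = arctan(25/2000) ≈ 0.72°
|T| = 100 · 6361.1 / 3.5402e+07 ≈ 0.017968
Gain = 20 log₁₀(0.017968) ≈ -34.91 dB
∠T = 86.62° − 48.58° = 38.04°

-34.9 dB, 38.0°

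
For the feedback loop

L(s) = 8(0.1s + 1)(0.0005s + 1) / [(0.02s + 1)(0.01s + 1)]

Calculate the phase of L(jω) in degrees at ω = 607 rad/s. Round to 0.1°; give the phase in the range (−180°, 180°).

-60.0°

At ω = 607 rad/s:
zero (1 + j607·0.1) = 1 + j60.7 → |·| ≈ 60.708, ∠ ≈ 89.06°
zero (1 + j607·0.0005) = 1 + j0.3035 → |·| ≈ 1.045, ∠ ≈ 16.88°
pole (1 + j607·0.02) = 1 + j12.14 → |·| ≈ 12.181, ∠ ≈ 85.29°
pole (1 + j607·0.01) = 1 + j6.07 → |·| ≈ 6.1518, ∠ ≈ 80.64°
∠L = (89.06° + 16.88°) − (85.29° + 80.64°) = -59.99°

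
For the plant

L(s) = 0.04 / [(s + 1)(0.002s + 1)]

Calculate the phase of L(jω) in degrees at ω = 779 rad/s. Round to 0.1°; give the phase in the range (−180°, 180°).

-147.2°

At ω = 779 rad/s:
pole (1 + j779·1) = 1 + j779 → |·| ≈ 779, ∠ ≈ 89.93°
pole (1 + j779·0.002) = 1 + j1.558 → |·| ≈ 1.8513, ∠ ≈ 57.31°
∠L = (0°) − (89.93° + 57.31°) = -147.24°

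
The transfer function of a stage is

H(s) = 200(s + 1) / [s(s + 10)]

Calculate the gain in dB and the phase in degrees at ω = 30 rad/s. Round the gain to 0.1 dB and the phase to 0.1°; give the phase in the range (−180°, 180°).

At s = jω = j30:
zero (s+1): 1 + j30 → |·| = √(1²+30²) = √901 ≈ 30.017, ∠ = arctan(30/1) ≈ 88.09°
pole (s+10): 10 + j30 → |·| = √(10²+30²) = √1000 ≈ 31.623, ∠ = arctan(30/10) ≈ 71.57°
pole at origin: |s| = 30, ∠ = 90.00° (in denominator)
|H| = 200 · 30.017 / 948.69 ≈ 6.3281
Gain = 20 log₁₀(6.3281) ≈ 16.03 dB
∠H = 88.09° − 161.57° = -73.48°

16.0 dB, -73.5°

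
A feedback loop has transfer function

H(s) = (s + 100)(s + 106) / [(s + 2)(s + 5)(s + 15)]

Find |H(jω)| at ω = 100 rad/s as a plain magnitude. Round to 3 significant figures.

0.0204

At s = jω = j100:
zero (s+100): 100 + j100 → |·| = √(100²+100²) = √20000 ≈ 141.42, ∠ = arctan(100/100) ≈ 45.00°
zero (s+106): 106 + j100 → |·| = √(106²+100²) = √21236 ≈ 145.73, ∠ = arctan(100/106) ≈ 43.33°
pole (s+2): 2 + j100 → |·| = √(2²+100²) = √10004 ≈ 100.02, ∠ = arctan(100/2) ≈ 88.85°
pole (s+5): 5 + j100 → |·| = √(5²+100²) = √10025 ≈ 100.12, ∠ = arctan(100/5) ≈ 87.14°
pole (s+15): 15 + j100 → |·| = √(15²+100²) = √10225 ≈ 101.12, ∠ = arctan(100/15) ≈ 81.47°
|H| = 1 · 20609 / 1.0126e+06 ≈ 0.020353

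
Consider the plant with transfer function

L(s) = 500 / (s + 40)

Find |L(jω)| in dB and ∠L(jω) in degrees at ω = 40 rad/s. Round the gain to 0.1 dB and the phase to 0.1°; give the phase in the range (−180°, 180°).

18.9 dB, -45.0°

At s = jω = j40:
pole (s+40): 40 + j40 → |·| = √(40²+40²) = √3200 ≈ 56.569, ∠ = arctan(40/40) ≈ 45.00°
|L| = 500 / 56.569 ≈ 8.8388
Gain = 20 log₁₀(8.8388) ≈ 18.93 dB
∠L = 0.00° − 45.00° = -45.00°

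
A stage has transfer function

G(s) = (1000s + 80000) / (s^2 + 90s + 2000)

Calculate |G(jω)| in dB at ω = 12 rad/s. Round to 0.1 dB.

31.5 dB

Substitute s = j12:
Numerator: 1000(j12) + 80000 = 80000 + j12000
Denominator: (j12)^2 + 90(j12) + 2000 = 1856 + j1080
|N| = √(80000² + 12000²) ≈ 80895, ∠N ≈ 8.53°
|D| = √(1856² + 1080²) ≈ 2147.4, ∠D ≈ 30.19°
|G| = 80895 / 2147.4 ≈ 37.671
Gain = 20 log₁₀(37.671) ≈ 31.52 dB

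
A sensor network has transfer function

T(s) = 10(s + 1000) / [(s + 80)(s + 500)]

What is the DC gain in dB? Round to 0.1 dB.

T(0) = 10·1000 / (80·500) = 0.25
20 log₁₀(0.25) ≈ -12.04 dB

-12.0 dB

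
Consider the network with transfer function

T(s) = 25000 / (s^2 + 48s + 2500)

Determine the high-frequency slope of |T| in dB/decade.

-40 dB/decade

Each pole contributes −20 dB/decade at high frequency; each zero contributes +20 dB/decade.
Net: 0 zero(s) − 2 pole(s) → -40 dB/decade.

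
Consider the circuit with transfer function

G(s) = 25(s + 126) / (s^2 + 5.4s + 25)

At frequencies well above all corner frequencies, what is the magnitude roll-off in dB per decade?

-20 dB/decade

Each pole contributes −20 dB/decade at high frequency; each zero contributes +20 dB/decade.
Net: 1 zero(s) − 2 pole(s) → -20 dB/decade.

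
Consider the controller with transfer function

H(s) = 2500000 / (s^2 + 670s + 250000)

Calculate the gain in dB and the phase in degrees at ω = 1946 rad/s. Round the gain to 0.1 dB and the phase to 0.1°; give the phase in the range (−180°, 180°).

-3.6 dB, -159.8°

At s = jω = j1946:
quadratic: (j1946)² + 670·j1946 + 250000 = -3536916 + j1303820 → |·| ≈ 3.7696e+06, ∠ ≈ 159.76°
|H| = 2500000 / 3.7696e+06 ≈ 0.6632
Gain = 20 log₁₀(0.6632) ≈ -3.57 dB
∠H = 0.00° − 159.76° = -159.76°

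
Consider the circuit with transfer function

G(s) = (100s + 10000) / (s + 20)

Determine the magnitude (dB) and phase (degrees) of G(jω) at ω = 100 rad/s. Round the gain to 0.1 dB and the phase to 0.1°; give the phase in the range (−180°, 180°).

Substitute s = j100:
Numerator: 100(j100) + 10000 = 10000 + j10000
Denominator: (j100) + 20 = 20 + j100
|N| = √(10000² + 10000²) ≈ 14142, ∠N ≈ 45.00°
|D| = √(20² + 100²) ≈ 101.98, ∠D ≈ 78.69°
|G| = 14142 / 101.98 ≈ 138.67
Gain = 20 log₁₀(138.67) ≈ 42.84 dB
∠G = 45.00° − 78.69° = -33.69°

42.8 dB, -33.7°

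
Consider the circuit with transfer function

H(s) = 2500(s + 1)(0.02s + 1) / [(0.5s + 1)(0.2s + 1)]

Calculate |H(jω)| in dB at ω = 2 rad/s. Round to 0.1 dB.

At ω = 2 rad/s:
zero (1 + j2·1) = 1 + j2 → |·| ≈ 2.2361, ∠ ≈ 63.43°
zero (1 + j2·0.02) = 1 + j0.04 → |·| ≈ 1.0008, ∠ ≈ 2.29°
pole (1 + j2·0.5) = 1 + j1 → |·| ≈ 1.4142, ∠ ≈ 45.00°
pole (1 + j2·0.2) = 1 + j0.4 → |·| ≈ 1.077, ∠ ≈ 21.80°
|H| = 2500 · 2.2361 · 1.0008 / (1.4142 · 1.077) ≈ 3673.3
Gain = 20 log₁₀(3673.3) ≈ 71.30 dB

71.3 dB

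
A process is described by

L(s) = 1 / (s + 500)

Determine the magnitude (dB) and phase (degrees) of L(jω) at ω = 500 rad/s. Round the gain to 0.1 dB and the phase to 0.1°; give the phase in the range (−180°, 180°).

At s = jω = j500:
pole (s+500): 500 + j500 → |·| = √(500²+500²) = √500000 ≈ 707.11, ∠ = arctan(500/500) ≈ 45.00°
|L| = 1 / 707.11 ≈ 0.0014142
Gain = 20 log₁₀(0.0014142) ≈ -56.99 dB
∠L = 0.00° − 45.00° = -45.00°

-57.0 dB, -45.0°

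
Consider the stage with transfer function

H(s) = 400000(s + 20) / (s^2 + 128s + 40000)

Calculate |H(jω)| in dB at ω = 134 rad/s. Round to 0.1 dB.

At s = jω = j134:
zero (s+20): 20 + j134 → |·| = √(20²+134²) = √18356 ≈ 135.48, ∠ = arctan(134/20) ≈ 81.51°
quadratic: (j134)² + 128·j134 + 40000 = 22044 + j17152 → |·| ≈ 27931, ∠ ≈ 37.89°
|H| = 400000 · 135.48 / 27931 ≈ 1940.2
Gain = 20 log₁₀(1940.2) ≈ 65.76 dB

65.8 dB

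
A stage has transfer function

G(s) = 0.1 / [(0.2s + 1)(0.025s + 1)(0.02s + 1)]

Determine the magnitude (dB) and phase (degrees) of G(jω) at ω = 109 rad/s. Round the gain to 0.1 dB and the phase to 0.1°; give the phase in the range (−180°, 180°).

-63.6 dB, 137.4°

At ω = 109 rad/s:
pole (1 + j109·0.2) = 1 + j21.8 → |·| ≈ 21.823, ∠ ≈ 87.37°
pole (1 + j109·0.025) = 1 + j2.725 → |·| ≈ 2.9027, ∠ ≈ 69.85°
pole (1 + j109·0.02) = 1 + j2.18 → |·| ≈ 2.3984, ∠ ≈ 65.36°
|G| = 0.1 · 1 / (21.823 · 2.9027 · 2.3984) ≈ 0.00065821
Gain = 20 log₁₀(0.00065821) ≈ -63.63 dB
∠G = (0°) − (87.37° + 69.85° + 65.36°) = -222.58° ≡ 137.42° (principal value)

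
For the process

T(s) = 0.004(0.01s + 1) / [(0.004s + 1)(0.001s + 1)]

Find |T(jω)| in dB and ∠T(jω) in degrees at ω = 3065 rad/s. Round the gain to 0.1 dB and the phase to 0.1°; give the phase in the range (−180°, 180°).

-50.2 dB, -69.1°

At ω = 3065 rad/s:
zero (1 + j3065·0.01) = 1 + j30.65 → |·| ≈ 30.666, ∠ ≈ 88.13°
pole (1 + j3065·0.004) = 1 + j12.26 → |·| ≈ 12.301, ∠ ≈ 85.34°
pole (1 + j3065·0.001) = 1 + j3.065 → |·| ≈ 3.224, ∠ ≈ 71.93°
|T| = 0.004 · 30.666 / (12.301 · 3.224) ≈ 0.003093
Gain = 20 log₁₀(0.003093) ≈ -50.19 dB
∠T = (88.13°) − (85.34° + 71.93°) = -69.14°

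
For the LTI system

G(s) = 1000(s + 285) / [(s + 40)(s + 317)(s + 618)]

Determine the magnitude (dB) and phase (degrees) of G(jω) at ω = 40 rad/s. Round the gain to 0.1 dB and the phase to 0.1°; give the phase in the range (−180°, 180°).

-31.8 dB, -47.9°

At s = jω = j40:
zero (s+285): 285 + j40 → |·| = √(285²+40²) = √82825 ≈ 287.79, ∠ = arctan(40/285) ≈ 7.99°
pole (s+40): 40 + j40 → |·| = √(40²+40²) = √3200 ≈ 56.569, ∠ = arctan(40/40) ≈ 45.00°
pole (s+317): 317 + j40 → |·| = √(317²+40²) = √102089 ≈ 319.51, ∠ = arctan(40/317) ≈ 7.19°
pole (s+618): 618 + j40 → |·| = √(618²+40²) = √383524 ≈ 619.29, ∠ = arctan(40/618) ≈ 3.70°
|G| = 1000 · 287.79 / 1.1193e+07 ≈ 0.025712
Gain = 20 log₁₀(0.025712) ≈ -31.80 dB
∠G = 7.99° − 55.89° = -47.90°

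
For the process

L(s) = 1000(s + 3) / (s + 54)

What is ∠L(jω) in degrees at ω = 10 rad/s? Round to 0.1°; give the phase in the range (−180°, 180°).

At s = jω = j10:
zero (s+3): 3 + j10 → |·| = √(3²+10²) = √109 ≈ 10.44, ∠ = arctan(10/3) ≈ 73.30°
pole (s+54): 54 + j10 → |·| = √(54²+10²) = √3016 ≈ 54.918, ∠ = arctan(10/54) ≈ 10.49°
∠L = 73.30° − 10.49° = 62.81°

62.8°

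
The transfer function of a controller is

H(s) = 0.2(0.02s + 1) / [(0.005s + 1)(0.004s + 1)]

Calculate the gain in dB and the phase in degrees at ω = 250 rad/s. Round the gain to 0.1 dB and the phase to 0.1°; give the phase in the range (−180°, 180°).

-6.9 dB, -17.7°

At ω = 250 rad/s:
zero (1 + j250·0.02) = 1 + j5 → |·| ≈ 5.099, ∠ ≈ 78.69°
pole (1 + j250·0.005) = 1 + j1.25 → |·| ≈ 1.6008, ∠ ≈ 51.34°
pole (1 + j250·0.004) = 1 + j1 → |·| ≈ 1.4142, ∠ ≈ 45.00°
|H| = 0.2 · 5.099 / (1.6008 · 1.4142) ≈ 0.45047
Gain = 20 log₁₀(0.45047) ≈ -6.93 dB
∠H = (78.69°) − (51.34° + 45.00°) = -17.65°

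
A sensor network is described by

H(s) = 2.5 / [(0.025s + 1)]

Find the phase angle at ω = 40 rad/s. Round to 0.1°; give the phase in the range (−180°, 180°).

At ω = 40 rad/s:
pole (1 + j40·0.025) = 1 + j1 → |·| ≈ 1.4142, ∠ ≈ 45.00°
∠H = (0°) − (45.00°) = -45.00°

-45.0°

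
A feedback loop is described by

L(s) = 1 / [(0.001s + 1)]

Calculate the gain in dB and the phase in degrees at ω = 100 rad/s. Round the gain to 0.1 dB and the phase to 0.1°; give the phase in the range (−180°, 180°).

At ω = 100 rad/s:
pole (1 + j100·0.001) = 1 + j0.1 → |·| ≈ 1.005, ∠ ≈ 5.71°
|L| = 1 · 1 / (1.005) ≈ 0.99502
Gain = 20 log₁₀(0.99502) ≈ -0.04 dB
∠L = (0°) − (5.71°) = -5.71°

-0.0 dB, -5.7°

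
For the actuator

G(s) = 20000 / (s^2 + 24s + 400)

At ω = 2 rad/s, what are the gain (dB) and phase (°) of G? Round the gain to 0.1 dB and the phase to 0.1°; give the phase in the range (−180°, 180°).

At s = jω = j2:
quadratic: (j2)² + 24·j2 + 400 = 396 + j48 → |·| ≈ 398.9, ∠ ≈ 6.91°
|G| = 20000 / 398.9 ≈ 50.138
Gain = 20 log₁₀(50.138) ≈ 34.00 dB
∠G = 0.00° − 6.91° = -6.91°

34.0 dB, -6.9°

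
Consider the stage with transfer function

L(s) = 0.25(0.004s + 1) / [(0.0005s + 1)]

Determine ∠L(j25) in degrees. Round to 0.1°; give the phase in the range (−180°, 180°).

5.0°

At ω = 25 rad/s:
zero (1 + j25·0.004) = 1 + j0.1 → |·| ≈ 1.005, ∠ ≈ 5.71°
pole (1 + j25·0.0005) = 1 + j0.0125 → |·| ≈ 1.0001, ∠ ≈ 0.72°
∠L = (5.71°) − (0.72°) = 4.99°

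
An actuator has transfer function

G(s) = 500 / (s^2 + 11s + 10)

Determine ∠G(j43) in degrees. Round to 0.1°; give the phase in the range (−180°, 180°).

-165.6°

Substitute s = j43:
Numerator: 500 = 500 + j0
Denominator: (j43)^2 + 11(j43) + 10 = -1839 + j473
|N| = √(500² + 0²) ≈ 500, ∠N ≈ 0.00°
|D| = √(1839² + 473²) ≈ 1898.9, ∠D ≈ 165.58°
∠G = 0.00° − 165.58° = -165.58°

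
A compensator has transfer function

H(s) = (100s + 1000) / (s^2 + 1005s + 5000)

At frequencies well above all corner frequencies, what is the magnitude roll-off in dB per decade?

Each pole contributes −20 dB/decade at high frequency; each zero contributes +20 dB/decade.
Net: 1 zero(s) − 2 pole(s) → -20 dB/decade.

-20 dB/decade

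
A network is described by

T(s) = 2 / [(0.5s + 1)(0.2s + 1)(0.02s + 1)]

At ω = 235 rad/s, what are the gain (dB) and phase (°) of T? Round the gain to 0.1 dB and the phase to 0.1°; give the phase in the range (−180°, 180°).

-82.5 dB, 103.7°

At ω = 235 rad/s:
pole (1 + j235·0.5) = 1 + j117.5 → |·| ≈ 117.5, ∠ ≈ 89.51°
pole (1 + j235·0.2) = 1 + j47 → |·| ≈ 47.011, ∠ ≈ 88.78°
pole (1 + j235·0.02) = 1 + j4.7 → |·| ≈ 4.8052, ∠ ≈ 77.99°
|T| = 2 · 1 / (117.5 · 47.011 · 4.8052) ≈ 7.535e-05
Gain = 20 log₁₀(7.535e-05) ≈ -82.46 dB
∠T = (0°) − (89.51° + 88.78° + 77.99°) = -256.28° ≡ 103.72° (principal value)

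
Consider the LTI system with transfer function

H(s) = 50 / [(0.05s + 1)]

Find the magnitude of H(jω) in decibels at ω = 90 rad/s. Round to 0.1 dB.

At ω = 90 rad/s:
pole (1 + j90·0.05) = 1 + j4.5 → |·| ≈ 4.6098, ∠ ≈ 77.47°
|H| = 50 · 1 / (4.6098) ≈ 10.846
Gain = 20 log₁₀(10.846) ≈ 20.71 dB

20.7 dB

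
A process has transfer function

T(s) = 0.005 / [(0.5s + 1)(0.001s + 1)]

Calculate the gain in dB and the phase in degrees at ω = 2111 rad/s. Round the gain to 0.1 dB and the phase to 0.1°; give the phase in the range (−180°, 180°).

-113.9 dB, -154.6°

At ω = 2111 rad/s:
pole (1 + j2111·0.5) = 1 + j1055.5 → |·| ≈ 1055.5, ∠ ≈ 89.95°
pole (1 + j2111·0.001) = 1 + j2.111 → |·| ≈ 2.3359, ∠ ≈ 64.65°
|T| = 0.005 · 1 / (1055.5 · 2.3359) ≈ 2.028e-06
Gain = 20 log₁₀(2.028e-06) ≈ -113.86 dB
∠T = (0°) − (89.95° + 64.65°) = -154.60°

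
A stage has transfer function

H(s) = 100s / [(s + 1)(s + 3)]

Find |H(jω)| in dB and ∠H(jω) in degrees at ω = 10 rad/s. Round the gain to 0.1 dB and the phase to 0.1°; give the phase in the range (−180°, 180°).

At s = jω = j10:
zero at origin: s = j10 → |·| = 10, ∠ = 90.00°
pole (s+1): 1 + j10 → |·| = √(1²+10²) = √101 ≈ 10.05, ∠ = arctan(10/1) ≈ 84.29°
pole (s+3): 3 + j10 → |·| = √(3²+10²) = √109 ≈ 10.44, ∠ = arctan(10/3) ≈ 73.30°
|H| = 100 · 10 / 104.92 ≈ 9.5311
Gain = 20 log₁₀(9.5311) ≈ 19.58 dB
∠H = 90.00° − 157.59° = -67.59°

19.6 dB, -67.6°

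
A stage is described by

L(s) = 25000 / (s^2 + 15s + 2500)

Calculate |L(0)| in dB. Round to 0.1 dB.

L(0) = 25000 / 2500 = 10
20 log₁₀(10) ≈ 20.00 dB

20.0 dB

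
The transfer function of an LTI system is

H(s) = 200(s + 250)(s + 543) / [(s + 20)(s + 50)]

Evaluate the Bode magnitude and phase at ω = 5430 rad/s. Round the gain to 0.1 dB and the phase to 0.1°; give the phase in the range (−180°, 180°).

At s = jω = j5430:
zero (s+250): 250 + j5430 → |·| = √(250²+5430²) = √29547400 ≈ 5435.8, ∠ = arctan(5430/250) ≈ 87.36°
zero (s+543): 543 + j5430 → |·| = √(543²+5430²) = √29779749 ≈ 5457.1, ∠ = arctan(5430/543) ≈ 84.29°
pole (s+20): 20 + j5430 → |·| = √(20²+5430²) = √29485300 ≈ 5430, ∠ = arctan(5430/20) ≈ 89.79°
pole (s+50): 50 + j5430 → |·| = √(50²+5430²) = √29487400 ≈ 5430.2, ∠ = arctan(5430/50) ≈ 89.47°
|H| = 200 · 2.9664e+07 / 2.9486e+07 ≈ 201.21
Gain = 20 log₁₀(201.21) ≈ 46.07 dB
∠H = 171.65° − 179.26° = -7.61°

46.1 dB, -7.6°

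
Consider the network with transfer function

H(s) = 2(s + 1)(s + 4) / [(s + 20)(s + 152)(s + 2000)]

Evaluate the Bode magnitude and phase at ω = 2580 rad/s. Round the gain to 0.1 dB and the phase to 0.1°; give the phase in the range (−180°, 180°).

At s = jω = j2580:
zero (s+1): 1 + j2580 → |·| = √(1²+2580²) = √6656401 ≈ 2580, ∠ = arctan(2580/1) ≈ 89.98°
zero (s+4): 4 + j2580 → |·| = √(4²+2580²) = √6656416 ≈ 2580, ∠ = arctan(2580/4) ≈ 89.91°
pole (s+20): 20 + j2580 → |·| = √(20²+2580²) = √6656800 ≈ 2580.1, ∠ = arctan(2580/20) ≈ 89.56°
pole (s+152): 152 + j2580 → |·| = √(152²+2580²) = √6679504 ≈ 2584.5, ∠ = arctan(2580/152) ≈ 86.63°
pole (s+2000): 2000 + j2580 → |·| = √(2000²+2580²) = √10656400 ≈ 3264.4, ∠ = arctan(2580/2000) ≈ 52.22°
|H| = 2 · 6.6564e+06 / 2.1768e+10 ≈ 0.00061158
Gain = 20 log₁₀(0.00061158) ≈ -64.27 dB
∠H = 179.89° − 228.41° = -48.52°

-64.3 dB, -48.5°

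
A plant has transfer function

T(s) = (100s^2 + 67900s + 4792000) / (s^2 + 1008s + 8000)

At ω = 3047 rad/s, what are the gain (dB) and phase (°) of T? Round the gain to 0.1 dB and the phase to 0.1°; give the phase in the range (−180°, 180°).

Substitute s = j3047:
Numerator: 100(j3047)^2 + 67900(j3047) + 4792000 = -923628900 + j206891300
Denominator: (j3047)^2 + 1008(j3047) + 8000 = -9276209 + j3071376
|N| = √(923628900² + 206891300²) ≈ 9.4652e+08, ∠N ≈ 167.37°
|D| = √(9276209² + 3071376²) ≈ 9.7715e+06, ∠D ≈ 161.68°
|T| = 9.4652e+08 / 9.7715e+06 ≈ 96.865
Gain = 20 log₁₀(96.865) ≈ 39.72 dB
∠T = 167.37° − 161.68° = 5.69°

39.7 dB, 5.7°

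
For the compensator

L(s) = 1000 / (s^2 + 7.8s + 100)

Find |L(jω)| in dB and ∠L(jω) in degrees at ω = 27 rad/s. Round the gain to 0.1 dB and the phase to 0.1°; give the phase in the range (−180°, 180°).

3.6 dB, -161.5°

At s = jω = j27:
quadratic: (j27)² + 7.8·j27 + 100 = -629 + j210.6 → |·| ≈ 663.32, ∠ ≈ 161.49°
|L| = 1000 / 663.32 ≈ 1.5076
Gain = 20 log₁₀(1.5076) ≈ 3.57 dB
∠L = 0.00° − 161.49° = -161.49°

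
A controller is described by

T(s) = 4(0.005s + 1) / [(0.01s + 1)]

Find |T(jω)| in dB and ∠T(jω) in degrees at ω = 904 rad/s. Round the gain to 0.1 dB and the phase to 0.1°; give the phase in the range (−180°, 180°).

At ω = 904 rad/s:
zero (1 + j904·0.005) = 1 + j4.52 → |·| ≈ 4.6293, ∠ ≈ 77.52°
pole (1 + j904·0.01) = 1 + j9.04 → |·| ≈ 9.0951, ∠ ≈ 83.69°
|T| = 4 · 4.6293 / (9.0951) ≈ 2.036
Gain = 20 log₁₀(2.036) ≈ 6.18 dB
∠T = (77.52°) − (83.69°) = -6.17°

6.2 dB, -6.2°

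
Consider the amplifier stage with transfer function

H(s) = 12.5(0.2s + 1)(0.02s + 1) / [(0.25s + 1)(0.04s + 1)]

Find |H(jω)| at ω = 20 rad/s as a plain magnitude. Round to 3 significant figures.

8.50

At ω = 20 rad/s:
zero (1 + j20·0.2) = 1 + j4 → |·| ≈ 4.1231, ∠ ≈ 75.96°
zero (1 + j20·0.02) = 1 + j0.4 → |·| ≈ 1.077, ∠ ≈ 21.80°
pole (1 + j20·0.25) = 1 + j5 → |·| ≈ 5.099, ∠ ≈ 78.69°
pole (1 + j20·0.04) = 1 + j0.8 → |·| ≈ 1.2806, ∠ ≈ 38.66°
|H| = 12.5 · 4.1231 · 1.077 / (5.099 · 1.2806) ≈ 8.5006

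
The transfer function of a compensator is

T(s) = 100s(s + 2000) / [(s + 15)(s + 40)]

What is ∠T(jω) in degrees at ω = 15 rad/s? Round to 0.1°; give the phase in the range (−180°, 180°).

24.9°

At s = jω = j15:
zero (s+2000): 2000 + j15 → |·| = √(2000²+15²) = √4000225 ≈ 2000.1, ∠ = arctan(15/2000) ≈ 0.43°
zero at origin: s = j15 → |·| = 15, ∠ = 90.00°
pole (s+15): 15 + j15 → |·| = √(15²+15²) = √450 ≈ 21.213, ∠ = arctan(15/15) ≈ 45.00°
pole (s+40): 40 + j15 → |·| = √(40²+15²) = √1825 ≈ 42.72, ∠ = arctan(15/40) ≈ 20.56°
∠T = 90.43° − 65.56° = 24.87°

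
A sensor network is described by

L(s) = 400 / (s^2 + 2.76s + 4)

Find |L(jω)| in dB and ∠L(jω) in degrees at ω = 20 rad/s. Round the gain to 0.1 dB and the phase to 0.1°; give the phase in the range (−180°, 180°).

At s = jω = j20:
quadratic: (j20)² + 2.76·j20 + 4 = -396 + j55.2 → |·| ≈ 399.83, ∠ ≈ 172.06°
|L| = 400 / 399.83 ≈ 1.0004
Gain = 20 log₁₀(1.0004) ≈ 0.00 dB
∠L = 0.00° − 172.06° = -172.06°

0.0 dB, -172.1°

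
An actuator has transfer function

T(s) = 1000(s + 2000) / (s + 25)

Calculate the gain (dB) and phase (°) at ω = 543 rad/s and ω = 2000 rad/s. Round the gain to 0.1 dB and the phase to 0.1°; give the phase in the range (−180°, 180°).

At s = jω = j543:
zero (s+2000): 2000 + j543 → |·| = √(2000²+543²) = √4294849 ≈ 2072.4, ∠ = arctan(543/2000) ≈ 15.19°
pole (s+25): 25 + j543 → |·| = √(25²+543²) = √295474 ≈ 543.58, ∠ = arctan(543/25) ≈ 87.36°
|T| = 1000 · 2072.4 / 543.58 ≈ 3812.5
Gain = 20 log₁₀(3812.5) ≈ 71.62 dB
∠T = 15.19° − 87.36° = -72.17°

At s = jω = j2000:
zero (s+2000): 2000 + j2000 → |·| = √(2000²+2000²) = √8000000 ≈ 2828.4, ∠ = arctan(2000/2000) ≈ 45.00°
pole (s+25): 25 + j2000 → |·| = √(25²+2000²) = √4000625 ≈ 2000.2, ∠ = arctan(2000/25) ≈ 89.28°
|T| = 1000 · 2828.4 / 2000.2 ≈ 1414.1
Gain = 20 log₁₀(1414.1) ≈ 63.01 dB
∠T = 45.00° − 89.28° = -44.28°

ω = 543: 71.6 dB, -72.2°; ω = 2000: 63.0 dB, -44.3°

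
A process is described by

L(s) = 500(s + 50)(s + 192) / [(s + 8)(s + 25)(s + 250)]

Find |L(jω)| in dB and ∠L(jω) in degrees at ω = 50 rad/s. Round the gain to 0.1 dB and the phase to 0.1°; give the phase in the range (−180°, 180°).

19.8 dB, -96.1°

At s = jω = j50:
zero (s+50): 50 + j50 → |·| = √(50²+50²) = √5000 ≈ 70.711, ∠ = arctan(50/50) ≈ 45.00°
zero (s+192): 192 + j50 → |·| = √(192²+50²) = √39364 ≈ 198.4, ∠ = arctan(50/192) ≈ 14.60°
pole (s+8): 8 + j50 → |·| = √(8²+50²) = √2564 ≈ 50.636, ∠ = arctan(50/8) ≈ 80.91°
pole (s+25): 25 + j50 → |·| = √(25²+50²) = √3125 ≈ 55.902, ∠ = arctan(50/25) ≈ 63.43°
pole (s+250): 250 + j50 → |·| = √(250²+50²) = √65000 ≈ 254.95, ∠ = arctan(50/250) ≈ 11.31°
|L| = 500 · 14029 / 7.2168e+05 ≈ 9.7197
Gain = 20 log₁₀(9.7197) ≈ 19.75 dB
∠L = 59.60° − 155.65° = -96.05°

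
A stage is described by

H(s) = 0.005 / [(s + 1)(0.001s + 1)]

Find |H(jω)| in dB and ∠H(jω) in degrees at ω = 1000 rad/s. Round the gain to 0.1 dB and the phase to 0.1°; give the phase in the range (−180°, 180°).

-109.0 dB, -134.9°

At ω = 1000 rad/s:
pole (1 + j1000·1) = 1 + j1000 → |·| ≈ 1000, ∠ ≈ 89.94°
pole (1 + j1000·0.001) = 1 + j1 → |·| ≈ 1.4142, ∠ ≈ 45.00°
|H| = 0.005 · 1 / (1000 · 1.4142) ≈ 3.5356e-06
Gain = 20 log₁₀(3.5356e-06) ≈ -109.03 dB
∠H = (0°) − (89.94° + 45.00°) = -134.94°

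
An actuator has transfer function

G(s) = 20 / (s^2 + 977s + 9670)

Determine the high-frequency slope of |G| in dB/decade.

-40 dB/decade

Each pole contributes −20 dB/decade at high frequency; each zero contributes +20 dB/decade.
Net: 0 zero(s) − 2 pole(s) → -40 dB/decade.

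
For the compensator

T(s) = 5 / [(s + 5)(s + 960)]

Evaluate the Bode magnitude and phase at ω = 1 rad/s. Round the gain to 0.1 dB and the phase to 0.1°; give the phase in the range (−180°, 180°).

At s = jω = j1:
pole (s+5): 5 + j1 → |·| = √(5²+1²) = √26 ≈ 5.099, ∠ = arctan(1/5) ≈ 11.31°
pole (s+960): 960 + j1 → |·| = √(960²+1²) = √921601 ≈ 960, ∠ = arctan(1/960) ≈ 0.06°
|T| = 5 / 4895 ≈ 0.0010215
Gain = 20 log₁₀(0.0010215) ≈ -59.82 dB
∠T = 0.00° − 11.37° = -11.37°

-59.8 dB, -11.4°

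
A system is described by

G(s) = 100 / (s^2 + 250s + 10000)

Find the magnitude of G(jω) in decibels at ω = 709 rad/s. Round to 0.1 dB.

-74.4 dB

Substitute s = j709:
Numerator: 100 = 100 + j0
Denominator: (j709)^2 + 250(j709) + 10000 = -492681 + j177250
|N| = √(100² + 0²) ≈ 100, ∠N ≈ 0.00°
|D| = √(492681² + 177250²) ≈ 5.236e+05, ∠D ≈ 160.21°
|G| = 100 / 5.236e+05 ≈ 0.00019099
Gain = 20 log₁₀(0.00019099) ≈ -74.38 dB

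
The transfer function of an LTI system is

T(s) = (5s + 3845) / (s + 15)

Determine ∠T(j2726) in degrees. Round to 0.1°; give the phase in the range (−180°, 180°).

Substitute s = j2726:
Numerator: 5(j2726) + 3845 = 3845 + j13630
Denominator: (j2726) + 15 = 15 + j2726
|N| = √(3845² + 13630²) ≈ 14162, ∠N ≈ 74.25°
|D| = √(15² + 2726²) ≈ 2726, ∠D ≈ 89.68°
∠T = 74.25° − 89.68° = -15.43°

-15.4°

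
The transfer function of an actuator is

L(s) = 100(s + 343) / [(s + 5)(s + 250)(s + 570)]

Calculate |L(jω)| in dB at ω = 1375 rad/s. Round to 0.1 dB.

-86.1 dB

At s = jω = j1375:
zero (s+343): 343 + j1375 → |·| = √(343²+1375²) = √2008274 ≈ 1417.1, ∠ = arctan(1375/343) ≈ 75.99°
pole (s+5): 5 + j1375 → |·| = √(5²+1375²) = √1890650 ≈ 1375, ∠ = arctan(1375/5) ≈ 89.79°
pole (s+250): 250 + j1375 → |·| = √(250²+1375²) = √1953125 ≈ 1397.5, ∠ = arctan(1375/250) ≈ 79.70°
pole (s+570): 570 + j1375 → |·| = √(570²+1375²) = √2215525 ≈ 1488.5, ∠ = arctan(1375/570) ≈ 67.48°
|L| = 100 · 1417.1 / 2.8602e+09 ≈ 4.9545e-05
Gain = 20 log₁₀(4.9545e-05) ≈ -86.10 dB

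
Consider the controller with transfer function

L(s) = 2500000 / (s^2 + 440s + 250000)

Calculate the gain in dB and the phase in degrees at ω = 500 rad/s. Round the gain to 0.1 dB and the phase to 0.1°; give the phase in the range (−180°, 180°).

21.1 dB, -90.0°

At s = jω = j500:
quadratic: (j500)² + 440·j500 + 250000 = 0 + j220000 → |·| ≈ 2.2e+05, ∠ ≈ 90.00°
|L| = 2500000 / 2.2e+05 ≈ 11.364
Gain = 20 log₁₀(11.364) ≈ 21.11 dB
∠L = 0.00° − 90.00° = -90.00°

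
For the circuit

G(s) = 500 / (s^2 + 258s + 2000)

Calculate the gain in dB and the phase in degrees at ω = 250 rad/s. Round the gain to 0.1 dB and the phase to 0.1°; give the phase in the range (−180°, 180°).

-45.0 dB, -133.2°

Substitute s = j250:
Numerator: 500 = 500 + j0
Denominator: (j250)^2 + 258(j250) + 2000 = -60500 + j64500
|N| = √(500² + 0²) ≈ 500, ∠N ≈ 0.00°
|D| = √(60500² + 64500²) ≈ 88434, ∠D ≈ 133.17°
|G| = 500 / 88434 ≈ 0.0056539
Gain = 20 log₁₀(0.0056539) ≈ -44.95 dB
∠G = 0.00° − 133.17° = -133.17°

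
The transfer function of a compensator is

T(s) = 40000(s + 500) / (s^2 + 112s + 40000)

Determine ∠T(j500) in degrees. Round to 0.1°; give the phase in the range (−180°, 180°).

-120.1°

At s = jω = j500:
zero (s+500): 500 + j500 → |·| = √(500²+500²) = √500000 ≈ 707.11, ∠ = arctan(500/500) ≈ 45.00°
quadratic: (j500)² + 112·j500 + 40000 = -210000 + j56000 → |·| ≈ 2.1734e+05, ∠ ≈ 165.07°
∠T = 45.00° − 165.07° = -120.07°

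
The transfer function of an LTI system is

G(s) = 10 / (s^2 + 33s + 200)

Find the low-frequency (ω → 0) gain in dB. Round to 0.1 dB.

G(0) = 10 / 200 = 0.05
20 log₁₀(0.05) ≈ -26.02 dB

-26.0 dB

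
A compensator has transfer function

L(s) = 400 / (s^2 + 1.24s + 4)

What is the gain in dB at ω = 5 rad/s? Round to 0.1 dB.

25.2 dB

At s = jω = j5:
quadratic: (j5)² + 1.24·j5 + 4 = -21 + j6.2 → |·| ≈ 21.896, ∠ ≈ 163.55°
|L| = 400 / 21.896 ≈ 18.268
Gain = 20 log₁₀(18.268) ≈ 25.23 dB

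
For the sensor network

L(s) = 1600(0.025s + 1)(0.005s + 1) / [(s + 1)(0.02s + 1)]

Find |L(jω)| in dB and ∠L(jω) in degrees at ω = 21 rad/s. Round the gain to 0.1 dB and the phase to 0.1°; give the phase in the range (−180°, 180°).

38.0 dB, -76.4°

At ω = 21 rad/s:
zero (1 + j21·0.025) = 1 + j0.525 → |·| ≈ 1.1294, ∠ ≈ 27.70°
zero (1 + j21·0.005) = 1 + j0.105 → |·| ≈ 1.0055, ∠ ≈ 5.99°
pole (1 + j21·1) = 1 + j21 → |·| ≈ 21.024, ∠ ≈ 87.27°
pole (1 + j21·0.02) = 1 + j0.42 → |·| ≈ 1.0846, ∠ ≈ 22.78°
|L| = 1600 · 1.1294 · 1.0055 / (21.024 · 1.0846) ≈ 79.683
Gain = 20 log₁₀(79.683) ≈ 38.03 dB
∠L = (27.70° + 5.99°) − (87.27° + 22.78°) = -76.36°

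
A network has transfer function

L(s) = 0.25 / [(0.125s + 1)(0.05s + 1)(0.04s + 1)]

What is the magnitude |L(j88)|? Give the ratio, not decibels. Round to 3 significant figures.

0.00137

At ω = 88 rad/s:
pole (1 + j88·0.125) = 1 + j11 → |·| ≈ 11.045, ∠ ≈ 84.81°
pole (1 + j88·0.05) = 1 + j4.4 → |·| ≈ 4.5122, ∠ ≈ 77.20°
pole (1 + j88·0.04) = 1 + j3.52 → |·| ≈ 3.6593, ∠ ≈ 74.14°
|L| = 0.25 · 1 / (11.045 · 4.5122 · 3.6593) ≈ 0.0013708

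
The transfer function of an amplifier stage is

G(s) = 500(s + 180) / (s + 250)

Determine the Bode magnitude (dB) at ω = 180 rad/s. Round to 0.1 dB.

52.3 dB

At s = jω = j180:
zero (s+180): 180 + j180 → |·| = √(180²+180²) = √64800 ≈ 254.56, ∠ = arctan(180/180) ≈ 45.00°
pole (s+250): 250 + j180 → |·| = √(250²+180²) = √94900 ≈ 308.06, ∠ = arctan(180/250) ≈ 35.75°
|G| = 500 · 254.56 / 308.06 ≈ 413.17
Gain = 20 log₁₀(413.17) ≈ 52.32 dB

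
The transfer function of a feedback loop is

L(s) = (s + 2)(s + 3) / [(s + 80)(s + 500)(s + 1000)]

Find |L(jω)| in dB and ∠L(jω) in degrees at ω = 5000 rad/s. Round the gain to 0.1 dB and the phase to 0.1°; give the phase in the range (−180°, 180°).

-74.2 dB, -72.1°

At s = jω = j5000:
zero (s+2): 2 + j5000 → |·| = √(2²+5000²) = √25000004 ≈ 5000, ∠ = arctan(5000/2) ≈ 89.98°
zero (s+3): 3 + j5000 → |·| = √(3²+5000²) = √25000009 ≈ 5000, ∠ = arctan(5000/3) ≈ 89.97°
pole (s+80): 80 + j5000 → |·| = √(80²+5000²) = √25006400 ≈ 5000.6, ∠ = arctan(5000/80) ≈ 89.08°
pole (s+500): 500 + j5000 → |·| = √(500²+5000²) = √25250000 ≈ 5024.9, ∠ = arctan(5000/500) ≈ 84.29°
pole (s+1000): 1000 + j5000 → |·| = √(1000²+5000²) = √26000000 ≈ 5099, ∠ = arctan(5000/1000) ≈ 78.69°
|L| = 1 · 2.5e+07 / 1.2813e+11 ≈ 0.00019511
Gain = 20 log₁₀(0.00019511) ≈ -74.19 dB
∠L = 179.95° − 252.06° = -72.11°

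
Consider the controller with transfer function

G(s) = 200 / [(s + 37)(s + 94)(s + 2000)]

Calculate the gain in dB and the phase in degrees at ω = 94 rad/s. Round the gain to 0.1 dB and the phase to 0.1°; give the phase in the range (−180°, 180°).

-102.6 dB, -116.2°

At s = jω = j94:
pole (s+37): 37 + j94 → |·| = √(37²+94²) = √10205 ≈ 101.02, ∠ = arctan(94/37) ≈ 68.51°
pole (s+94): 94 + j94 → |·| = √(94²+94²) = √17672 ≈ 132.94, ∠ = arctan(94/94) ≈ 45.00°
pole (s+2000): 2000 + j94 → |·| = √(2000²+94²) = √4008836 ≈ 2002.2, ∠ = arctan(94/2000) ≈ 2.69°
|G| = 200 / 2.6889e+07 ≈ 7.438e-06
Gain = 20 log₁₀(7.438e-06) ≈ -102.57 dB
∠G = 0.00° − 116.20° = -116.20°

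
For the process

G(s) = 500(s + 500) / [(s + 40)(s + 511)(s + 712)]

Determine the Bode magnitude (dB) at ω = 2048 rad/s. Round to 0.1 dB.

At s = jω = j2048:
zero (s+500): 500 + j2048 → |·| = √(500²+2048²) = √4444304 ≈ 2108.2, ∠ = arctan(2048/500) ≈ 76.28°
pole (s+40): 40 + j2048 → |·| = √(40²+2048²) = √4195904 ≈ 2048.4, ∠ = arctan(2048/40) ≈ 88.88°
pole (s+511): 511 + j2048 → |·| = √(511²+2048²) = √4455425 ≈ 2110.8, ∠ = arctan(2048/511) ≈ 75.99°
pole (s+712): 712 + j2048 → |·| = √(712²+2048²) = √4701248 ≈ 2168.2, ∠ = arctan(2048/712) ≈ 70.83°
|G| = 500 · 2108.2 / 9.3748e+09 ≈ 0.00011244
Gain = 20 log₁₀(0.00011244) ≈ -78.98 dB

-79.0 dB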